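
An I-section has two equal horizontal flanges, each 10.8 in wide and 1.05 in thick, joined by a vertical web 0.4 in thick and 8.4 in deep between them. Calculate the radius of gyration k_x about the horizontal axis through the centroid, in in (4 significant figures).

Break the section into simple shapes (no overlaps), measuring from the bottom-left corner of the bounding box.
Bottom flange: 10.8 × 1.05, A = 11.34 in², y = 0.525 in, Ī = 1.04186 in⁴.
Web: 0.4 × 8.4, A = 3.36 in², y = 5.25 in, Ī = 19.7568 in⁴.
Top flange: 10.8 × 1.05, A = 11.34 in², y = 9.975 in, Ī = 1.04186 in⁴.
By symmetry the centroid is at mid-height, ȳ = 5.25 in.
Transfer each piece to the horizontal axis through the centroid using Ī + A·d² with d = y − 5.25:
  bottom flange: d = -4.725 in → contributes +254.214 in⁴
  web: d = 0 in → contributes +19.7568 in⁴
  top flange: d = 4.725 in → contributes +254.214 in⁴
Total I = 528.186 in⁴.
Radius of gyration: k = √(I/A) = √(528.186 / 26.04) = 4.50374 in.

k_x ≈ 4.504 in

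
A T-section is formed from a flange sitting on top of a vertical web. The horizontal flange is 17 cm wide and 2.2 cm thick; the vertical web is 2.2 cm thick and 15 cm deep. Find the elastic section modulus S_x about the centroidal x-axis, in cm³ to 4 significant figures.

Treat the section as a set of non-overlapping primitives; coordinates are from the bounding-box lower-left.
Flange: 17 × 2.2, A = 37.4 cm², y = 16.1 cm, Ī = 15.0847 cm⁴.
Web: 2.2 × 15, A = 33 cm², y = 7.5 cm, Ī = 618.75 cm⁴.
Centroid: ȳ = ΣA·y / ΣA = 12.0688 cm.
Transfer each piece to the centroidal x-axis using Ī + A·d² with d = y − 12.0688:
  flange: d = 4.03125 cm → contributes +622.871 cm⁴
  web: d = -4.56875 cm → contributes +1307.57 cm⁴
Total I = 1930.45 cm⁴.
Extreme fibre distance c = 12.0688 cm; S = I/c = 159.954 cm³.

S_x ≈ 160.0 cm³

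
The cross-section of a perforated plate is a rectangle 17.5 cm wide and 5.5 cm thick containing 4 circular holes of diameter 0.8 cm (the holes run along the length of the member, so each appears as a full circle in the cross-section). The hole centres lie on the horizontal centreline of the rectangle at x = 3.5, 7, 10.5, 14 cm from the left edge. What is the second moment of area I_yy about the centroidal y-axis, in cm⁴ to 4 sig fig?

I_yy ≈ 2426 cm⁴

Break the section into simple shapes (no overlaps), measuring from the bottom-left corner of the bounding box.
Plate: 17.5 × 5.5, A = 96.25 cm², x = 8.75 cm, Ī = 2456.38 cm⁴.
Hole 1 (subtracted): ⌀0.8, A = 0.502655 cm², x = 3.5 cm, Ī = 0.0201062 cm⁴.
Hole 2 (subtracted): ⌀0.8, A = 0.502655 cm², x = 7 cm, Ī = 0.0201062 cm⁴.
Hole 3 (subtracted): ⌀0.8, A = 0.502655 cm², x = 10.5 cm, Ī = 0.0201062 cm⁴.
Hole 4 (subtracted): ⌀0.8, A = 0.502655 cm², x = 14 cm, Ī = 0.0201062 cm⁴.
By symmetry the centroid is at mid-width, x̄ = 8.75 cm.
Transfer each piece to the centroidal y-axis using Ī + A·d² with d = x − 8.75:
  plate: d = 0 cm → contributes +2456.38 cm⁴
  hole 1: d = -5.25 cm → contributes −13.8745 cm⁴
  hole 2: d = -1.75 cm → contributes −1.55949 cm⁴
  hole 3: d = 1.75 cm → contributes −1.55949 cm⁴
  hole 4: d = 5.25 cm → contributes −13.8745 cm⁴
Total I = 2425.51 cm⁴.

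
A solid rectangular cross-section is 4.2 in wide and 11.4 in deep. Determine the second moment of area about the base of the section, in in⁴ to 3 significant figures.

I_base ≈ 2070 in⁴

The section: 4.2 × 11.4, A = 47.88 in², y = 5.7 in, Ī = 518.54 in⁴.
Transfer it to a horizontal axis along the bottom face using Ī + A·d² with d = y − 0:
  the section: d = 5.7 in → contributes +2074.2 in⁴
Total I = 2074.2 in⁴.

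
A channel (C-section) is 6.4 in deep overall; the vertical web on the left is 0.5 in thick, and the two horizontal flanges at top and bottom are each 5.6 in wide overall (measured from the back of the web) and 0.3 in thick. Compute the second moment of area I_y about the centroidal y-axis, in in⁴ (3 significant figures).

Treat the section as a set of non-overlapping primitives; coordinates are from the bounding-box lower-left.
Web: 0.5 × 6.4, A = 3.2 in², x = 0.25 in, Ī = 0.066667 in⁴.
Top flange (beyond web): 5.1 × 0.3, A = 1.53 in², x = 3.05 in, Ī = 3.3163 in⁴.
Bottom flange (beyond web): 5.1 × 0.3, A = 1.53 in², x = 3.05 in, Ī = 3.3163 in⁴.
Centroid: x̄ = ΣA·x / ΣA = 1.6187 in.
Transfer each piece to the centroidal y-axis using Ī + A·d² with d = x − 1.6187:
  web: d = -1.3687 in → contributes +6.0613 in⁴
  top flange (beyond web): d = 1.4313 in → contributes +6.4507 in⁴
  bottom flange (beyond web): d = 1.4313 in → contributes +6.4507 in⁴
Total I = 18.963 in⁴.

I_y ≈ 19.0 in⁴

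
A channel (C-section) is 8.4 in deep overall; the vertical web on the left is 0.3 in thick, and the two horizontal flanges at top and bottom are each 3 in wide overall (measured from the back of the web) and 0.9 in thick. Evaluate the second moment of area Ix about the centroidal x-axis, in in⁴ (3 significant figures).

Split into non-overlapping primitives; take the origin at the lower-left of the bounding box.
Web: 0.3 × 8.4, A = 2.52 in², y = 4.2 in, Ī = 14.818 in⁴.
Top flange (beyond web): 2.7 × 0.9, A = 2.43 in², y = 7.95 in, Ī = 0.16403 in⁴.
Bottom flange (beyond web): 2.7 × 0.9, A = 2.43 in², y = 0.45 in, Ī = 0.16403 in⁴.
By symmetry the centroid is at mid-height, ȳ = 4.2 in.
Transfer each piece to the centroidal x-axis using Ī + A·d² with d = y − 4.2:
  web: d = 0 in → contributes +14.818 in⁴
  top flange (beyond web): d = 3.75 in → contributes +34.336 in⁴
  bottom flange (beyond web): d = -3.75 in → contributes +34.336 in⁴
Total I = 83.489 in⁴.

Ix ≈ 83.5 in⁴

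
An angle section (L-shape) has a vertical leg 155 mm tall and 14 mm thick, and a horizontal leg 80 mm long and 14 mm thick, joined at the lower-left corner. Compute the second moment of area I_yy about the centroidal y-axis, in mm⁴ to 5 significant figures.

Split into non-overlapping primitives; take the origin at the lower-left of the bounding box.
Vertical leg: 14 × 155, A = 2 170 mm², x = 7 mm, Ī = 35443.33 mm⁴.
Horizontal leg (remainder): 66 × 14, A = 924 mm², x = 47 mm, Ī = 335 412 mm⁴.
Centroid: x̄ = ΣA·x / ΣA = 18.9457 mm.
Transfer each piece to the centroidal y-axis using Ī + A·d² with d = x − 18.9457:
  vertical leg: d = -11.9457 mm → contributes +345101.9 mm⁴
  horizontal leg (remainder): d = 28.0543 mm → contributes +1 062 640 mm⁴
Total I = 1 407 742 mm⁴.

I_yy ≈ 1.4077 × 10⁶ mm⁴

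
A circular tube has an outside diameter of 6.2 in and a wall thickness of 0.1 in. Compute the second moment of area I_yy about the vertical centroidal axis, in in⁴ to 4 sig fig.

I_yy ≈ 8.916 in⁴

Break the section into simple shapes (no overlaps), measuring from the bottom-left corner of the bounding box.
Outer circle: ⌀6.2, A = 30.1907 in², x = 3.1 in, Ī = 72.5332 in⁴.
Bore (subtracted): ⌀6, A = 28.2743 in², x = 3.1 in, Ī = 63.6173 in⁴.
By symmetry the centroid is at mid-width, x̄ = 3.1 in.
All pieces are centred on the vertical centroidal axis, so I = ΣĪ (holes subtracted) = 8.91592 in⁴.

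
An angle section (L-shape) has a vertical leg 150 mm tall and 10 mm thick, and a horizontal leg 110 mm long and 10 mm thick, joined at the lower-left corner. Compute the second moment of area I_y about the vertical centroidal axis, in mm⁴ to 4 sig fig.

Break the section into simple shapes (no overlaps), measuring from the bottom-left corner of the bounding box.
Vertical leg: 10 × 150, A = 1 500 mm², x = 5 mm, Ī = 12 500 mm⁴.
Horizontal leg (remainder): 100 × 10, A = 1 000 mm², x = 60 mm, Ī = 833 333 mm⁴.
Centroid: x̄ = ΣA·x / ΣA = 27 mm.
Transfer each piece to the vertical centroidal axis using Ī + A·d² with d = x − 27:
  vertical leg: d = -22 mm → contributes +738 500 mm⁴
  horizontal leg (remainder): d = 33 mm → contributes +1 922 333 mm⁴
Total I = 2 660 833 mm⁴.

I_y ≈ 2.661 × 10⁶ mm⁴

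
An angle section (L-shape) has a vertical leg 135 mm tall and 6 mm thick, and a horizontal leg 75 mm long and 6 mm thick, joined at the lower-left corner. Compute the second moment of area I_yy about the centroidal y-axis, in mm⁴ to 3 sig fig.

I_yy ≈ 5.52 × 10⁵ mm⁴

Split into non-overlapping primitives; take the origin at the lower-left of the bounding box.
Vertical leg: 6 × 135, A = 810 mm², x = 3 mm, Ī = 2 430 mm⁴.
Horizontal leg (remainder): 69 × 6, A = 414 mm², x = 40.5 mm, Ī = 164 255 mm⁴.
Centroid: x̄ = ΣA·x / ΣA = 15.684 mm.
Transfer each piece to the centroidal y-axis using Ī + A·d² with d = x − 15.684:
  vertical leg: d = -12.684 mm → contributes +132 742 mm⁴
  horizontal leg (remainder): d = 24.816 mm → contributes +419 213 mm⁴
Total I = 551 956 mm⁴.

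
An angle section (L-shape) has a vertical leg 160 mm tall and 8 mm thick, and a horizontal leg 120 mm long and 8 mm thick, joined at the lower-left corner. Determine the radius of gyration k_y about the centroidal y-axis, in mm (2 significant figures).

k_y ≈ 36 mm

Treat the section as a set of non-overlapping primitives; coordinates are from the bounding-box lower-left.
Vertical leg: 8 × 160, A = 1 280 mm², x = 4 mm, Ī = 6 827 mm⁴.
Horizontal leg (remainder): 112 × 8, A = 896 mm², x = 64 mm, Ī = 936 619 mm⁴.
Centroid: x̄ = ΣA·x / ΣA = 28.71 mm.
Transfer each piece to the centroidal y-axis using Ī + A·d² with d = x − 28.71:
  vertical leg: d = -24.71 mm → contributes +788 114 mm⁴
  horizontal leg (remainder): d = 35.29 mm → contributes +2 052 743 mm⁴
Total I = 2 840 857 mm⁴.
Radius of gyration: k = √(I/A) = √(2 840 857 / 2 176) = 36.13 mm.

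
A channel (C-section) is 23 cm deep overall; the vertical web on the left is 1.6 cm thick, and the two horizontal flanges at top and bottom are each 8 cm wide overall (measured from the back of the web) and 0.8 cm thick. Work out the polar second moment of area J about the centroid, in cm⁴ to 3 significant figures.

Decompose the section into non-overlapping parts with the origin at the bottom-left of its bounding rectangle.
Web: 1.6 × 23, A = 36.8 cm², y = 11.5 cm, Ī = 1622.3 cm⁴.
Top flange (beyond web): 6.4 × 0.8, A = 5.12 cm², y = 22.6 cm, Ī = 0.27307 cm⁴.
Bottom flange (beyond web): 6.4 × 0.8, A = 5.12 cm², y = 0.4 cm, Ī = 0.27307 cm⁴.
By symmetry the centroid is at mid-height, ȳ = 11.5 cm.
Transfer each piece to the centroidal x-axis using Ī + A·d² with d = y − 11.5:
  web: d = 0 cm → contributes +1622.3 cm⁴
  top flange (beyond web): d = 11.1 cm → contributes +631.11 cm⁴
  bottom flange (beyond web): d = -11.1 cm → contributes +631.11 cm⁴
Total I = 2884.5 cm⁴.
For the y-axis: x̄ = 1.6707 cm.
Repeating about the centroidal y-axis gives I_y = 170.98 cm⁴.
Polar second moment: J = I_x + I_y = 3055.5 cm⁴.

J ≈ 3060 cm⁴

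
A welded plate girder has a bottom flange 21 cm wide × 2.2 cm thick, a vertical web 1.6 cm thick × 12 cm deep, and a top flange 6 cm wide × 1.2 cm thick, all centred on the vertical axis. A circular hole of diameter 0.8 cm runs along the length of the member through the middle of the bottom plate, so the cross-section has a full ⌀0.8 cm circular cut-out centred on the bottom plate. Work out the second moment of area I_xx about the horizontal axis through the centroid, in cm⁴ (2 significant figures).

I_xx ≈ 1800 cm⁴

Treat the section as a set of non-overlapping primitives; coordinates are from the bounding-box lower-left.
Bottom plate: 21 × 2.2, A = 46.2 cm², y = 1.1 cm, Ī = 18.63 cm⁴.
Web plate: 1.6 × 12, A = 19.2 cm², y = 8.2 cm, Ī = 230.4 cm⁴.
Top plate: 6 × 1.2, A = 7.2 cm², y = 14.8 cm, Ī = 0.864 cm⁴.
Hole (subtracted): ⌀0.8, A = 0.5027 cm², y = 1.1 cm, Ī = 0.02011 cm⁴.
Centroid: ȳ = ΣA·y / ΣA = 4.359 cm.
Transfer each piece to the horizontal axis through the centroid using Ī + A·d² with d = y − 4.359:
  bottom plate: d = -3.259 cm → contributes +509.3 cm⁴
  web plate: d = 3.841 cm → contributes +513.7 cm⁴
  top plate: d = 10.44 cm → contributes +785.8 cm⁴
  hole: d = -3.259 cm → contributes −5.359 cm⁴
Total I = 1 803 cm⁴.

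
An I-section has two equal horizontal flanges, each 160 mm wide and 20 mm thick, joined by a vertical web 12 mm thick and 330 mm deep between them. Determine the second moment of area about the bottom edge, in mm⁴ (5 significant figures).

I_base ≈ 5.8672 × 10⁸ mm⁴

Treat the section as a set of non-overlapping primitives; coordinates are from the bounding-box lower-left.
Bottom flange: 160 × 20, A = 3 200 mm², y = 10 mm, Ī = 106666.7 mm⁴.
Web: 12 × 330, A = 3 960 mm², y = 185 mm, Ī = 35 937 000 mm⁴.
Top flange: 160 × 20, A = 3 200 mm², y = 360 mm, Ī = 106666.7 mm⁴.
Transfer each piece to the bottom edge using Ī + A·d² with d = y − 0:
  bottom flange: d = 10 mm → contributes +426666.7 mm⁴
  web: d = 185 mm → contributes +171 468 000 mm⁴
  top flange: d = 360 mm → contributes +414 826 667 mm⁴
Total I = 586 721 333 mm⁴.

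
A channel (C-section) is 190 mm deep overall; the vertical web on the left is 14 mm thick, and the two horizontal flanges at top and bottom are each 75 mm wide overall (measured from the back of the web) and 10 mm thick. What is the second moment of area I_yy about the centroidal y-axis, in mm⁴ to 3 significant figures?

Decompose the section into non-overlapping parts with the origin at the bottom-left of its bounding rectangle.
Web: 14 × 190, A = 2 660 mm², x = 7 mm, Ī = 43 447 mm⁴.
Top flange (beyond web): 61 × 10, A = 610 mm², x = 44.5 mm, Ī = 189 151 mm⁴.
Bottom flange (beyond web): 61 × 10, A = 610 mm², x = 44.5 mm, Ī = 189 151 mm⁴.
Centroid: x̄ = ΣA·x / ΣA = 18.791 mm.
Transfer each piece to the centroidal y-axis using Ī + A·d² with d = x − 18.791:
  web: d = -11.791 mm → contributes +413 275 mm⁴
  top flange (beyond web): d = 25.709 mm → contributes +592 325 mm⁴
  bottom flange (beyond web): d = 25.709 mm → contributes +592 325 mm⁴
Total I = 1 597 924 mm⁴.

I_yy ≈ 1.60 × 10⁶ mm⁴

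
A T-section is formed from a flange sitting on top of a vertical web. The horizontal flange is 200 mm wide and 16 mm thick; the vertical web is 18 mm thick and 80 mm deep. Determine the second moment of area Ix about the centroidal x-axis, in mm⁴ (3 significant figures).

Ix ≈ 3.12 × 10⁶ mm⁴

Decompose the section into non-overlapping parts with the origin at the bottom-left of its bounding rectangle.
Flange: 200 × 16, A = 3 200 mm², y = 88 mm, Ī = 68 267 mm⁴.
Web: 18 × 80, A = 1 440 mm², y = 40 mm, Ī = 768 000 mm⁴.
Centroid: ȳ = ΣA·y / ΣA = 73.103 mm.
Transfer each piece to the centroidal x-axis using Ī + A·d² with d = y − 73.103:
  flange: d = 14.897 mm → contributes +778 370 mm⁴
  web: d = -33.103 mm → contributes +2 346 007 mm⁴
Total I = 3 124 377 mm⁴.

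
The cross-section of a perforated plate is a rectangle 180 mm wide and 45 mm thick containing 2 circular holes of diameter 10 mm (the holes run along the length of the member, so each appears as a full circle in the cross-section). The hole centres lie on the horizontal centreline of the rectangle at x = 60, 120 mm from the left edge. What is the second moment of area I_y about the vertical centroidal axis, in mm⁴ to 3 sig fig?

Break the section into simple shapes (no overlaps), measuring from the bottom-left corner of the bounding box.
Plate: 180 × 45, A = 8 100 mm², x = 90 mm, Ī = 21 870 000 mm⁴.
Hole 1 (subtracted): ⌀10, A = 78.54 mm², x = 60 mm, Ī = 490.87 mm⁴.
Hole 2 (subtracted): ⌀10, A = 78.54 mm², x = 120 mm, Ī = 490.87 mm⁴.
By symmetry the centroid is at mid-width, x̄ = 90 mm.
Transfer each piece to the vertical centroidal axis using Ī + A·d² with d = x − 90:
  plate: d = 0 mm → contributes +21 870 000 mm⁴
  hole 1: d = -30 mm → contributes −71 177 mm⁴
  hole 2: d = 30 mm → contributes −71 177 mm⁴
Total I = 21 727 647 mm⁴.

I_y ≈ 2.17 × 10⁷ mm⁴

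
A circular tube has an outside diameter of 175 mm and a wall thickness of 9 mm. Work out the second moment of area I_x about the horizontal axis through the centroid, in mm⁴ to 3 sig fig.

I_x ≈ 1.62 × 10⁷ mm⁴

Break the section into simple shapes (no overlaps), measuring from the bottom-left corner of the bounding box.
Outer circle: ⌀175, A = 24 053 mm², y = 87.5 mm, Ī = 46 038 598 mm⁴.
Bore (subtracted): ⌀157, A = 19 359 mm², y = 87.5 mm, Ī = 29 824 180 mm⁴.
By symmetry the centroid is at mid-height, ȳ = 87.5 mm.
All pieces are centred on the horizontal axis through the centroid, so I = ΣĪ (holes subtracted) = 16 214 419 mm⁴.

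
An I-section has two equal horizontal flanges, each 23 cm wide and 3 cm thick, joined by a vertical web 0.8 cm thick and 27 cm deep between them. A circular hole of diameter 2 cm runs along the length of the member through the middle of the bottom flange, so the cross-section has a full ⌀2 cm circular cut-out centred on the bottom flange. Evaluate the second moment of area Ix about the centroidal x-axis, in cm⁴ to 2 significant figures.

Ix ≈ 3.2 × 10⁴ cm⁴

Split into non-overlapping primitives; take the origin at the lower-left of the bounding box.
Bottom flange: 23 × 3, A = 69 cm², y = 1.5 cm, Ī = 51.75 cm⁴.
Web: 0.8 × 27, A = 21.6 cm², y = 16.5 cm, Ī = 1 312 cm⁴.
Top flange: 23 × 3, A = 69 cm², y = 31.5 cm, Ī = 51.75 cm⁴.
Hole (subtracted): ⌀2, A = 3.142 cm², y = 1.5 cm, Ī = 0.7854 cm⁴.
Centroid: ȳ = ΣA·y / ΣA = 16.8 cm.
Transfer each piece to the centroidal x-axis using Ī + A·d² with d = y − 16.8:
  bottom flange: d = -15.3 cm → contributes +16 206 cm⁴
  web: d = -0.3012 cm → contributes +1 314 cm⁴
  top flange: d = 14.7 cm → contributes +14 960 cm⁴
  hole: d = -15.3 cm → contributes −736.3 cm⁴
Total I = 31 744 cm⁴.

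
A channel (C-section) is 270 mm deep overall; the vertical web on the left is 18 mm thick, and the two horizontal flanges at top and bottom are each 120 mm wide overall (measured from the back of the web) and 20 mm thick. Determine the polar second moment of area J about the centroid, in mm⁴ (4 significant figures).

Split into non-overlapping primitives; take the origin at the lower-left of the bounding box.
Web: 18 × 270, A = 4 860 mm², y = 135 mm, Ī = 29 524 500 mm⁴.
Top flange (beyond web): 102 × 20, A = 2 040 mm², y = 260 mm, Ī = 68 000 mm⁴.
Bottom flange (beyond web): 102 × 20, A = 2 040 mm², y = 10 mm, Ī = 68 000 mm⁴.
By symmetry the centroid is at mid-height, ȳ = 135 mm.
Transfer each piece to the centroidal x-axis using Ī + A·d² with d = y − 135:
  web: d = 0 mm → contributes +29 524 500 mm⁴
  top flange (beyond web): d = 125 mm → contributes +31 943 000 mm⁴
  bottom flange (beyond web): d = -125 mm → contributes +31 943 000 mm⁴
Total I = 93 410 500 mm⁴.
For the y-axis: x̄ = 36.3826 mm.
Repeating about the centroidal y-axis gives I_y = 11 653 332 mm⁴.
Polar second moment: J = I_x + I_y = 105 063 832 mm⁴.

J ≈ 1.051 × 10⁸ mm⁴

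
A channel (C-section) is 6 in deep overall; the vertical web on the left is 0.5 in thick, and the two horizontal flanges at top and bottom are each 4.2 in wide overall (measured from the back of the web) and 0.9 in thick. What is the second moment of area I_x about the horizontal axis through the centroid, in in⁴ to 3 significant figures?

I_x ≈ 52.8 in⁴

Treat the section as a set of non-overlapping primitives; coordinates are from the bounding-box lower-left.
Web: 0.5 × 6, A = 3 in², y = 3 in, Ī = 9 in⁴.
Top flange (beyond web): 3.7 × 0.9, A = 3.33 in², y = 5.55 in, Ī = 0.22478 in⁴.
Bottom flange (beyond web): 3.7 × 0.9, A = 3.33 in², y = 0.45 in, Ī = 0.22478 in⁴.
By symmetry the centroid is at mid-height, ȳ = 3 in.
Transfer each piece to the horizontal axis through the centroid using Ī + A·d² with d = y − 3:
  web: d = 0 in → contributes +9 in⁴
  top flange (beyond web): d = 2.55 in → contributes +21.878 in⁴
  bottom flange (beyond web): d = -2.55 in → contributes +21.878 in⁴
Total I = 52.756 in⁴.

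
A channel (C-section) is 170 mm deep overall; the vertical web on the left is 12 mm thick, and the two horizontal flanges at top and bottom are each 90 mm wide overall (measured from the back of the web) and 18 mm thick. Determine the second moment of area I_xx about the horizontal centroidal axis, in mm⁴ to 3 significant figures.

Break the section into simple shapes (no overlaps), measuring from the bottom-left corner of the bounding box.
Web: 12 × 170, A = 2 040 mm², y = 85 mm, Ī = 4 913 000 mm⁴.
Top flange (beyond web): 78 × 18, A = 1 404 mm², y = 161 mm, Ī = 37 908 mm⁴.
Bottom flange (beyond web): 78 × 18, A = 1 404 mm², y = 9 mm, Ī = 37 908 mm⁴.
By symmetry the centroid is at mid-height, ȳ = 85 mm.
Transfer each piece to the horizontal centroidal axis using Ī + A·d² with d = y − 85:
  web: d = 0 mm → contributes +4 913 000 mm⁴
  top flange (beyond web): d = 76 mm → contributes +8 147 412 mm⁴
  bottom flange (beyond web): d = -76 mm → contributes +8 147 412 mm⁴
Total I = 21 207 824 mm⁴.

I_xx ≈ 2.12 × 10⁷ mm⁴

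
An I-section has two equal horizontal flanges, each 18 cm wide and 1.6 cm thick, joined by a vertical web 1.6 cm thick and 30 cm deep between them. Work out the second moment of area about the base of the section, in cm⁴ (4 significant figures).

Break the section into simple shapes (no overlaps), measuring from the bottom-left corner of the bounding box.
Bottom flange: 18 × 1.6, A = 28.8 cm², y = 0.8 cm, Ī = 6.144 cm⁴.
Web: 1.6 × 30, A = 48 cm², y = 16.6 cm, Ī = 3 600 cm⁴.
Top flange: 18 × 1.6, A = 28.8 cm², y = 32.4 cm, Ī = 6.144 cm⁴.
Transfer each piece to the bottom edge using Ī + A·d² with d = y − 0:
  bottom flange: d = 0.8 cm → contributes +24.576 cm⁴
  web: d = 16.6 cm → contributes +16826.9 cm⁴
  top flange: d = 32.4 cm → contributes +30239.2 cm⁴
Total I = 47090.7 cm⁴.

I_base ≈ 4.709 × 10⁴ cm⁴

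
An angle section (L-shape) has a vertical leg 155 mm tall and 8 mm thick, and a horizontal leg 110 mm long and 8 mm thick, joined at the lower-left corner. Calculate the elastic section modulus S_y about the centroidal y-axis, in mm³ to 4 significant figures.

S_y ≈ 2.617 × 10⁴ mm³

Break the section into simple shapes (no overlaps), measuring from the bottom-left corner of the bounding box.
Vertical leg: 8 × 155, A = 1 240 mm², x = 4 mm, Ī = 6613.33 mm⁴.
Horizontal leg (remainder): 102 × 8, A = 816 mm², x = 59 mm, Ī = 707 472 mm⁴.
Centroid: x̄ = ΣA·x / ΣA = 25.8288 mm.
Transfer each piece to the centroidal y-axis using Ī + A·d² with d = x − 25.8288:
  vertical leg: d = -21.8288 mm → contributes +597 469 mm⁴
  horizontal leg (remainder): d = 33.1712 mm → contributes +1 605 340 mm⁴
Total I = 2 202 809 mm⁴.
Extreme fibre distance c = 84.1712 mm; S = I/c = 26170.6 mm³.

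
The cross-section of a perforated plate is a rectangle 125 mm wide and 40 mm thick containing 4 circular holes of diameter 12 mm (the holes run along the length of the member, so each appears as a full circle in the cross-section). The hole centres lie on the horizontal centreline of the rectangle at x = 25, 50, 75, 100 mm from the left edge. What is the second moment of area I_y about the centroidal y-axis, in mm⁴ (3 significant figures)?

I_y ≈ 6.15 × 10⁶ mm⁴

Decompose the section into non-overlapping parts with the origin at the bottom-left of its bounding rectangle.
Plate: 125 × 40, A = 5 000 mm², x = 62.5 mm, Ī = 6 510 417 mm⁴.
Hole 1 (subtracted): ⌀12, A = 113.1 mm², x = 25 mm, Ī = 1017.9 mm⁴.
Hole 2 (subtracted): ⌀12, A = 113.1 mm², x = 50 mm, Ī = 1017.9 mm⁴.
Hole 3 (subtracted): ⌀12, A = 113.1 mm², x = 75 mm, Ī = 1017.9 mm⁴.
Hole 4 (subtracted): ⌀12, A = 113.1 mm², x = 100 mm, Ī = 1017.9 mm⁴.
By symmetry the centroid is at mid-width, x̄ = 62.5 mm.
Transfer each piece to the centroidal y-axis using Ī + A·d² with d = x − 62.5:
  plate: d = 0 mm → contributes +6 510 417 mm⁴
  hole 1: d = -37.5 mm → contributes −160 061 mm⁴
  hole 2: d = -12.5 mm → contributes −18 689 mm⁴
  hole 3: d = 12.5 mm → contributes −18 689 mm⁴
  hole 4: d = 37.5 mm → contributes −160 061 mm⁴
Total I = 6 152 916 mm⁴.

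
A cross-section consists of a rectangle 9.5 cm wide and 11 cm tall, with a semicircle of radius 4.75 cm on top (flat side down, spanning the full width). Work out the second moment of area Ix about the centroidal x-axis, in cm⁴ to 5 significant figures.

Break the section into simple shapes (no overlaps), measuring from the bottom-left corner of the bounding box.
Rectangular body: 9.5 × 11, A = 104.5 cm², y = 5.5 cm, Ī = 1053.708 cm⁴.
Semicircular cap: semicircle r = 4.75, A = 35.44109 cm², y = 13.01596 cm, Ī = 55.87358 cm⁴.
Centroid: ȳ = ΣA·y / ΣA = 7.403472 cm.
Transfer each piece to the centroidal x-axis using Ī + A·d² with d = y − 7.403472:
  rectangular body: d = -1.903472 cm → contributes +1432.333 cm⁴
  semicircular cap: d = 5.612491 cm → contributes +1172.27 cm⁴
Total I = 2604.603 cm⁴.

Ix ≈ 2604.6 cm⁴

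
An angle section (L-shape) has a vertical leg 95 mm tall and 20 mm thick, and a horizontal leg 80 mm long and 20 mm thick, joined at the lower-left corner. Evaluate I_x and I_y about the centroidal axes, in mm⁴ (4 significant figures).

I_x ≈ 2.503 × 10⁶ mm⁴, I_y ≈ 1.600 × 10⁶ mm⁴

Break the section into simple shapes (no overlaps), measuring from the bottom-left corner of the bounding box.
Vertical leg: 20 × 95, A = 1 900 mm², y = 47.5 mm, Ī = 1 428 958 mm⁴.
Horizontal leg (remainder): 60 × 20, A = 1 200 mm², y = 10 mm, Ī = 40 000 mm⁴.
Centroid: ȳ = ΣA·y / ΣA = 32.9839 mm.
Transfer each piece to the centroidal x-axis using Ī + A·d² with d = y − 32.9839:
  vertical leg: d = 14.5161 mm → contributes +1 829 323 mm⁴
  horizontal leg (remainder): d = -22.9839 mm → contributes +673 910 mm⁴
Total I = 2 503 233 mm⁴.
For the y-axis: x̄ = 25.4839 mm.
Repeating about the centroidal y-axis gives I_y = 1 600 108 mm⁴.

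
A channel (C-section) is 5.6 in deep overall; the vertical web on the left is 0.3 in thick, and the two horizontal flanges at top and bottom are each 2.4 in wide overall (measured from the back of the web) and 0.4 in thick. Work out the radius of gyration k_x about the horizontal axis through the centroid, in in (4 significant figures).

Break the section into simple shapes (no overlaps), measuring from the bottom-left corner of the bounding box.
Web: 0.3 × 5.6, A = 1.68 in², y = 2.8 in, Ī = 4.3904 in⁴.
Top flange (beyond web): 2.1 × 0.4, A = 0.84 in², y = 5.4 in, Ī = 0.0112 in⁴.
Bottom flange (beyond web): 2.1 × 0.4, A = 0.84 in², y = 0.2 in, Ī = 0.0112 in⁴.
By symmetry the centroid is at mid-height, ȳ = 2.8 in.
Transfer each piece to the horizontal axis through the centroid using Ī + A·d² with d = y − 2.8:
  web: d = 0 in → contributes +4.3904 in⁴
  top flange (beyond web): d = 2.6 in → contributes +5.6896 in⁴
  bottom flange (beyond web): d = -2.6 in → contributes +5.6896 in⁴
Total I = 15.7696 in⁴.
Radius of gyration: k = √(I/A) = √(15.7696 / 3.36) = 2.16641 in.

k_x ≈ 2.166 in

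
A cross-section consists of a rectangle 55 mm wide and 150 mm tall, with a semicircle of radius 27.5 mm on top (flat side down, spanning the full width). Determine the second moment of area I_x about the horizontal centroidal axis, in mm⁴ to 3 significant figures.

Decompose the section into non-overlapping parts with the origin at the bottom-left of its bounding rectangle.
Rectangular body: 55 × 150, A = 8 250 mm², y = 75 mm, Ī = 15 468 750 mm⁴.
Semicircular cap: semicircle r = 27.5, A = 1187.9 mm², y = 161.67 mm, Ī = 62 772 mm⁴.
Centroid: ȳ = ΣA·y / ΣA = 85.909 mm.
Transfer each piece to the horizontal centroidal axis using Ī + A·d² with d = y − 85.909:
  rectangular body: d = -10.909 mm → contributes +16 450 551 mm⁴
  semicircular cap: d = 75.762 mm → contributes +6 881 326 mm⁴
Total I = 23 331 877 mm⁴.

I_x ≈ 2.33 × 10⁷ mm⁴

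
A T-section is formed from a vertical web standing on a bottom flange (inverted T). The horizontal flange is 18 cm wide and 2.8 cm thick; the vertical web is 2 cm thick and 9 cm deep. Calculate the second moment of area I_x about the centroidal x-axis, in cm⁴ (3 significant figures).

Break the section into simple shapes (no overlaps), measuring from the bottom-left corner of the bounding box.
Flange: 18 × 2.8, A = 50.4 cm², y = 1.4 cm, Ī = 32.928 cm⁴.
Web: 2 × 9, A = 18 cm², y = 7.3 cm, Ī = 121.5 cm⁴.
Centroid: ȳ = ΣA·y / ΣA = 2.9526 cm.
Transfer each piece to the centroidal x-axis using Ī + A·d² with d = y − 2.9526:
  flange: d = -1.5526 cm → contributes +154.43 cm⁴
  web: d = 4.3474 cm → contributes +461.69 cm⁴
Total I = 616.12 cm⁴.

I_x ≈ 616 cm⁴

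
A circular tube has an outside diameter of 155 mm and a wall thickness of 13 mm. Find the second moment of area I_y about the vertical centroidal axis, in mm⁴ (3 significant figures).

Treat the section as a set of non-overlapping primitives; coordinates are from the bounding-box lower-left.
Outer circle: ⌀155, A = 18 869 mm², x = 77.5 mm, Ī = 28 333 269 mm⁴.
Bore (subtracted): ⌀129, A = 13 070 mm², x = 77.5 mm, Ī = 13 593 420 mm⁴.
By symmetry the centroid is at mid-width, x̄ = 77.5 mm.
All pieces are centred on the vertical centroidal axis, so I = ΣĪ (holes subtracted) = 14 739 849 mm⁴.

I_y ≈ 1.47 × 10⁷ mm⁴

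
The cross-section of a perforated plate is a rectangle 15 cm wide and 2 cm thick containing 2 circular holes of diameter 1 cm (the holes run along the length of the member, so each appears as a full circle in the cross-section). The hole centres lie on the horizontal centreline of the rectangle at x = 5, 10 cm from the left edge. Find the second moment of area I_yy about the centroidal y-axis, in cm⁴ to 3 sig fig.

Break the section into simple shapes (no overlaps), measuring from the bottom-left corner of the bounding box.
Plate: 15 × 2, A = 30 cm², x = 7.5 cm, Ī = 562.5 cm⁴.
Hole 1 (subtracted): ⌀1, A = 0.7854 cm², x = 5 cm, Ī = 0.049087 cm⁴.
Hole 2 (subtracted): ⌀1, A = 0.7854 cm², x = 10 cm, Ī = 0.049087 cm⁴.
By symmetry the centroid is at mid-width, x̄ = 7.5 cm.
Transfer each piece to the centroidal y-axis using Ī + A·d² with d = x − 7.5:
  plate: d = 0 cm → contributes +562.5 cm⁴
  hole 1: d = -2.5 cm → contributes −4.9578 cm⁴
  hole 2: d = 2.5 cm → contributes −4.9578 cm⁴
Total I = 552.58 cm⁴.

I_yy ≈ 553 cm⁴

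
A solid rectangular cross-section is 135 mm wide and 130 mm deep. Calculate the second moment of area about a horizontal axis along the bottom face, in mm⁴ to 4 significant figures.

I_base ≈ 9.887 × 10⁷ mm⁴

The section: 135 × 130, A = 17 550 mm², y = 65 mm, Ī = 24 716 250 mm⁴.
Transfer it to the base of the section using Ī + A·d² with d = y − 0:
  the section: d = 65 mm → contributes +98 865 000 mm⁴
Total I = 98 865 000 mm⁴.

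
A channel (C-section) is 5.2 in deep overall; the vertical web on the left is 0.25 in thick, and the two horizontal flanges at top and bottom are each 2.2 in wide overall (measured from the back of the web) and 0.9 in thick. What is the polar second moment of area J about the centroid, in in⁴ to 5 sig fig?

Decompose the section into non-overlapping parts with the origin at the bottom-left of its bounding rectangle.
Web: 0.25 × 5.2, A = 1.3 in², y = 2.6 in, Ī = 2.929333 in⁴.
Top flange (beyond web): 1.95 × 0.9, A = 1.755 in², y = 4.75 in, Ī = 0.1184625 in⁴.
Bottom flange (beyond web): 1.95 × 0.9, A = 1.755 in², y = 0.45 in, Ī = 0.1184625 in⁴.
By symmetry the centroid is at mid-height, ȳ = 2.6 in.
Transfer each piece to the centroidal x-axis using Ī + A·d² with d = y − 2.6:
  web: d = 0 in → contributes +2.929333 in⁴
  top flange (beyond web): d = 2.15 in → contributes +8.23095 in⁴
  bottom flange (beyond web): d = -2.15 in → contributes +8.23095 in⁴
Total I = 19.39123 in⁴.
For the y-axis: x̄ = 0.9277027 in.
Repeating about the centroidal y-axis gives I_y = 2.266867 in⁴.
Polar second moment: J = I_x + I_y = 21.6581 in⁴.

J ≈ 21.658 in⁴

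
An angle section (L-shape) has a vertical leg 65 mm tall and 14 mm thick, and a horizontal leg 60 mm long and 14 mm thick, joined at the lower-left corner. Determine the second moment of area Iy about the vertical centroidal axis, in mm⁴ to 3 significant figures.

Iy ≈ 4.68 × 10⁵ mm⁴

Treat the section as a set of non-overlapping primitives; coordinates are from the bounding-box lower-left.
Vertical leg: 14 × 65, A = 910 mm², x = 7 mm, Ī = 14 863 mm⁴.
Horizontal leg (remainder): 46 × 14, A = 644 mm², x = 37 mm, Ī = 113 559 mm⁴.
Centroid: x̄ = ΣA·x / ΣA = 19.432 mm.
Transfer each piece to the vertical centroidal axis using Ī + A·d² with d = x − 19.432:
  vertical leg: d = -12.432 mm → contributes +155 518 mm⁴
  horizontal leg (remainder): d = 17.568 mm → contributes +312 310 mm⁴
Total I = 467 827 mm⁴.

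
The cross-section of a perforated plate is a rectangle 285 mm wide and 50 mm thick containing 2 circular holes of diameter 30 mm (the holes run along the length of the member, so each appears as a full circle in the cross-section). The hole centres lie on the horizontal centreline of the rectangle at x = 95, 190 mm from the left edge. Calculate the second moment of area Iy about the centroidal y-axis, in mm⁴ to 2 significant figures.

Iy ≈ 9.3 × 10⁷ mm⁴

Treat the section as a set of non-overlapping primitives; coordinates are from the bounding-box lower-left.
Plate: 285 × 50, A = 14 250 mm², x = 142.5 mm, Ī = 96 454 688 mm⁴.
Hole 1 (subtracted): ⌀30, A = 706.9 mm², x = 95 mm, Ī = 39 761 mm⁴.
Hole 2 (subtracted): ⌀30, A = 706.9 mm², x = 190 mm, Ī = 39 761 mm⁴.
By symmetry the centroid is at mid-width, x̄ = 142.5 mm.
Transfer each piece to the centroidal y-axis using Ī + A·d² with d = x − 142.5:
  plate: d = 0 mm → contributes +96 454 688 mm⁴
  hole 1: d = -47.5 mm → contributes −1 634 610 mm⁴
  hole 2: d = 47.5 mm → contributes −1 634 610 mm⁴
Total I = 93 185 468 mm⁴.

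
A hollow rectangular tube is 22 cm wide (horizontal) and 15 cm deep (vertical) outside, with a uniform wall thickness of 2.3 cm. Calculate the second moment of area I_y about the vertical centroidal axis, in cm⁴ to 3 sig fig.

Break the section into simple shapes (no overlaps), measuring from the bottom-left corner of the bounding box.
Outer rectangle: 22 × 15, A = 330 cm², x = 11 cm, Ī = 13 310 cm⁴.
Inner void (subtracted): 17.4 × 10.4, A = 180.96 cm², x = 11 cm, Ī = 4565.6 cm⁴.
By symmetry the centroid is at mid-width, x̄ = 11 cm.
All pieces are centred on the vertical centroidal axis, so I = ΣĪ (holes subtracted) = 8744.4 cm⁴.

I_y ≈ 8740 cm⁴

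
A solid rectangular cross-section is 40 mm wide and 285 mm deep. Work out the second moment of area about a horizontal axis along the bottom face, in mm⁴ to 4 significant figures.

The section: 40 × 285, A = 11 400 mm², y = 142.5 mm, Ī = 77 163 750 mm⁴.
Transfer it to a horizontal axis along the bottom face using Ī + A·d² with d = y − 0:
  the section: d = 142.5 mm → contributes +308 655 000 mm⁴
Total I = 308 655 000 mm⁴.

I_base ≈ 3.087 × 10⁸ mm⁴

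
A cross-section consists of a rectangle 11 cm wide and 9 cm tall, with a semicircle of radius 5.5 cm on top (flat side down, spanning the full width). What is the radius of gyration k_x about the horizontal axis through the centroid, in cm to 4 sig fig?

Treat the section as a set of non-overlapping primitives; coordinates are from the bounding-box lower-left.
Rectangular body: 11 × 9, A = 99 cm², y = 4.5 cm, Ī = 668.25 cm⁴.
Semicircular cap: semicircle r = 5.5, A = 47.5166 cm², y = 11.3343 cm, Ī = 100.434 cm⁴.
Centroid: ȳ = ΣA·y / ΣA = 6.71641 cm.
Transfer each piece to the horizontal axis through the centroid using Ī + A·d² with d = y − 6.71641:
  rectangular body: d = -2.21641 cm → contributes +1154.59 cm⁴
  semicircular cap: d = 4.61786 cm → contributes +1113.71 cm⁴
Total I = 2268.29 cm⁴.
Radius of gyration: k = √(I/A) = √(2268.29 / 146.517) = 3.93465 cm.

k_x ≈ 3.935 cm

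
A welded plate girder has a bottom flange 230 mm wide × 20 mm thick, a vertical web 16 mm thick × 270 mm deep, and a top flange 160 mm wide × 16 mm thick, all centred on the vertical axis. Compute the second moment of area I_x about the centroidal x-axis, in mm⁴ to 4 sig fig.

I_x ≈ 1.676 × 10⁸ mm⁴

Split into non-overlapping primitives; take the origin at the lower-left of the bounding box.
Bottom plate: 230 × 20, A = 4 600 mm², y = 10 mm, Ī = 153 333 mm⁴.
Web plate: 16 × 270, A = 4 320 mm², y = 155 mm, Ī = 26 244 000 mm⁴.
Top plate: 160 × 16, A = 2 560 mm², y = 298 mm, Ī = 54613.3 mm⁴.
Centroid: ȳ = ΣA·y / ΣA = 128.787 mm.
Transfer each piece to the centroidal x-axis using Ī + A·d² with d = y − 128.787:
  bottom plate: d = -118.787 mm → contributes +65 061 448 mm⁴
  web plate: d = 26.2125 mm → contributes +29 212 261 mm⁴
  top plate: d = 169.213 mm → contributes +73 354 799 mm⁴
Total I = 167 628 508 mm⁴.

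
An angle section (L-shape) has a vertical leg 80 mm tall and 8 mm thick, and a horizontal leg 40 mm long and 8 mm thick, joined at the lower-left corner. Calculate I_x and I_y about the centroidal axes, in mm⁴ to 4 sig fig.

Treat the section as a set of non-overlapping primitives; coordinates are from the bounding-box lower-left.
Vertical leg: 8 × 80, A = 640 mm², y = 40 mm, Ī = 341 333 mm⁴.
Horizontal leg (remainder): 32 × 8, A = 256 mm², y = 4 mm, Ī = 1365.33 mm⁴.
Centroid: ȳ = ΣA·y / ΣA = 29.7143 mm.
Transfer each piece to the centroidal x-axis using Ī + A·d² with d = y − 29.7143:
  vertical leg: d = 10.2857 mm → contributes +409 043 mm⁴
  horizontal leg (remainder): d = -25.7143 mm → contributes +170 639 mm⁴
Total I = 579 682 mm⁴.
For the y-axis: x̄ = 9.71429 mm.
Repeating about the centroidal y-axis gives I_y = 98401.5 mm⁴.

I_x ≈ 5.797 × 10⁵ mm⁴, I_y ≈ 9.840 × 10⁴ mm⁴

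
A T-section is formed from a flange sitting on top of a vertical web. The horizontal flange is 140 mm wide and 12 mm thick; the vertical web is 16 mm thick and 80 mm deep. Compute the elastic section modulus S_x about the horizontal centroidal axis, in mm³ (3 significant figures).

Split into non-overlapping primitives; take the origin at the lower-left of the bounding box.
Flange: 140 × 12, A = 1 680 mm², y = 86 mm, Ī = 20 160 mm⁴.
Web: 16 × 80, A = 1 280 mm², y = 40 mm, Ī = 682 667 mm⁴.
Centroid: ȳ = ΣA·y / ΣA = 66.108 mm.
Transfer each piece to the horizontal centroidal axis using Ī + A·d² with d = y − 66.108:
  flange: d = 19.892 mm → contributes +684 915 mm⁴
  web: d = -26.108 mm → contributes +1 555 157 mm⁴
Total I = 2 240 072 mm⁴.
Extreme fibre distance c = 66.108 mm; S = I/c = 33 885 mm³.

S_x ≈ 3.39 × 10⁴ mm³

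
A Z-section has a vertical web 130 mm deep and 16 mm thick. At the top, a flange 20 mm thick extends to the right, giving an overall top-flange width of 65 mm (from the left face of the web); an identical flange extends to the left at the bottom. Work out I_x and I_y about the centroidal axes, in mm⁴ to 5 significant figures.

Split into non-overlapping primitives; take the origin at the lower-left of the bounding box.
Web: 16 × 130, A = 2 080 mm², y = 65 mm, Ī = 2 929 333 mm⁴.
Top flange (beyond web): 49 × 20, A = 980 mm², y = 120 mm, Ī = 32666.67 mm⁴.
Bottom flange (beyond web): 49 × 20, A = 980 mm², y = 10 mm, Ī = 32666.67 mm⁴.
Centroid: ȳ = ΣA·y / ΣA = 65 mm.
Transfer each piece to the centroidal x-axis using Ī + A·d² with d = y − 65:
  web: d = 0 mm → contributes +2 929 333 mm⁴
  top flange (beyond web): d = 55 mm → contributes +2 997 167 mm⁴
  bottom flange (beyond web): d = -55 mm → contributes +2 997 167 mm⁴
Total I = 8 923 667 mm⁴.
For the y-axis: x̄ = 57 mm.
Repeating about the centroidal y-axis gives I_y = 2 506 787 mm⁴.

I_x ≈ 8.9237 × 10⁶ mm⁴, I_y ≈ 2.5068 × 10⁶ mm⁴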